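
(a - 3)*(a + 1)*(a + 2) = a^3 - 7*a - 6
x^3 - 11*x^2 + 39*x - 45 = (x - 5)*(x - 3)^2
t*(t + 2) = t^2 + 2*t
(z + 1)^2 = z^2 + 2*z + 1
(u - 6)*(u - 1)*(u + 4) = u^3 - 3*u^2 - 22*u + 24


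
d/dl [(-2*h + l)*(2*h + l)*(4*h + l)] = -4*h^2 + 8*h*l + 3*l^2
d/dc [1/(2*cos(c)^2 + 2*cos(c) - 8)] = (2*cos(c) + 1)*sin(c)/(2*(cos(c)^2 + cos(c) - 4)^2)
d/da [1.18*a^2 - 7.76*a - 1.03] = 2.36*a - 7.76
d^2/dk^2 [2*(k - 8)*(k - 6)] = 4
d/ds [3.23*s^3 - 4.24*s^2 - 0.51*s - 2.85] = 9.69*s^2 - 8.48*s - 0.51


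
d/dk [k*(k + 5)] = 2*k + 5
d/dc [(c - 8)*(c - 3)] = 2*c - 11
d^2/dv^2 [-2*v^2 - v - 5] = -4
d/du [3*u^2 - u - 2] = 6*u - 1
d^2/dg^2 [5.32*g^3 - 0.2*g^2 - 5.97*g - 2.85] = 31.92*g - 0.4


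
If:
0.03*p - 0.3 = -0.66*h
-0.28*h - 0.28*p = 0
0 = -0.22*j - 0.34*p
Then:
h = 0.48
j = 0.74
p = -0.48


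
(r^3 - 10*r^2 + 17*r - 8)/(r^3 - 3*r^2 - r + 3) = (r^2 - 9*r + 8)/(r^2 - 2*r - 3)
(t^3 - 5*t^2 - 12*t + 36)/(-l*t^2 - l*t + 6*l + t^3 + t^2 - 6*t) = (t - 6)/(-l + t)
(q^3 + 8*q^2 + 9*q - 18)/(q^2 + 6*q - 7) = (q^2 + 9*q + 18)/(q + 7)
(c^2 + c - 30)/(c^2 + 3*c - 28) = (c^2 + c - 30)/(c^2 + 3*c - 28)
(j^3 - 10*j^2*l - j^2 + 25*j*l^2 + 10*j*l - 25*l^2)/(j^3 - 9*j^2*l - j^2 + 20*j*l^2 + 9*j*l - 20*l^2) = (j - 5*l)/(j - 4*l)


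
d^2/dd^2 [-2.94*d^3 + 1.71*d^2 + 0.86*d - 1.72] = 3.42 - 17.64*d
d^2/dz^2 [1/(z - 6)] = 2/(z - 6)^3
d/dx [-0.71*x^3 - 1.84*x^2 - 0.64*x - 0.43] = -2.13*x^2 - 3.68*x - 0.64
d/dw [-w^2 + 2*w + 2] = 2 - 2*w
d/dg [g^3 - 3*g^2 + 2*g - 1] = 3*g^2 - 6*g + 2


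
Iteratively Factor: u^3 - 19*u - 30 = (u + 3)*(u^2 - 3*u - 10) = (u + 2)*(u + 3)*(u - 5)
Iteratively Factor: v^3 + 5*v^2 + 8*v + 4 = (v + 2)*(v^2 + 3*v + 2) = (v + 1)*(v + 2)*(v + 2)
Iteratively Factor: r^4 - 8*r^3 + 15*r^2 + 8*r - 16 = (r - 4)*(r^3 - 4*r^2 - r + 4) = (r - 4)*(r + 1)*(r^2 - 5*r + 4) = (r - 4)*(r - 1)*(r + 1)*(r - 4)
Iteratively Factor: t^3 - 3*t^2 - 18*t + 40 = (t - 5)*(t^2 + 2*t - 8) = (t - 5)*(t - 2)*(t + 4)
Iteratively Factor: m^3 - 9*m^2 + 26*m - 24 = (m - 2)*(m^2 - 7*m + 12) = (m - 3)*(m - 2)*(m - 4)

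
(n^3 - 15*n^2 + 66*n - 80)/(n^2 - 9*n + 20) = (n^2 - 10*n + 16)/(n - 4)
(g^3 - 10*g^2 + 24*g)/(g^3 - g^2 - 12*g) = (g - 6)/(g + 3)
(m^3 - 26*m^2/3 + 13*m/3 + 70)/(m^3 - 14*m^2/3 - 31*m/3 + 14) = (m - 5)/(m - 1)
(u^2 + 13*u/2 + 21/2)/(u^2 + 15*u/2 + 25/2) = (2*u^2 + 13*u + 21)/(2*u^2 + 15*u + 25)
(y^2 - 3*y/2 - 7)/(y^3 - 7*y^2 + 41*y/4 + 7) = 2*(y + 2)/(2*y^2 - 7*y - 4)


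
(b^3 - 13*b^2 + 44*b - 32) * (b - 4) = b^4 - 17*b^3 + 96*b^2 - 208*b + 128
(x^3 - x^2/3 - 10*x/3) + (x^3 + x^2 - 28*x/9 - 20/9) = 2*x^3 + 2*x^2/3 - 58*x/9 - 20/9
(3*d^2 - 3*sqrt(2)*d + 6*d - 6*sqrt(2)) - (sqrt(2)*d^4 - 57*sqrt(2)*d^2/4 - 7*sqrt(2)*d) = -sqrt(2)*d^4 + 3*d^2 + 57*sqrt(2)*d^2/4 + 4*sqrt(2)*d + 6*d - 6*sqrt(2)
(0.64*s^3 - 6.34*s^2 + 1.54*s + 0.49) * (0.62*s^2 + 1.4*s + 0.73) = 0.3968*s^5 - 3.0348*s^4 - 7.454*s^3 - 2.1684*s^2 + 1.8102*s + 0.3577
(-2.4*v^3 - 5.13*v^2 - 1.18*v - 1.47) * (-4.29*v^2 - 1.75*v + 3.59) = 10.296*v^5 + 26.2077*v^4 + 5.4237*v^3 - 10.0454*v^2 - 1.6637*v - 5.2773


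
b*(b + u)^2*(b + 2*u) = b^4 + 4*b^3*u + 5*b^2*u^2 + 2*b*u^3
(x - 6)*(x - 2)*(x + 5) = x^3 - 3*x^2 - 28*x + 60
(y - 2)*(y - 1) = y^2 - 3*y + 2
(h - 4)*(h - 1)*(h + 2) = h^3 - 3*h^2 - 6*h + 8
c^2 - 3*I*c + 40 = (c - 8*I)*(c + 5*I)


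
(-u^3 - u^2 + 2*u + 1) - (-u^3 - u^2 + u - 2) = u + 3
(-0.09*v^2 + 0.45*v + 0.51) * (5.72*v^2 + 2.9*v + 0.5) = -0.5148*v^4 + 2.313*v^3 + 4.1772*v^2 + 1.704*v + 0.255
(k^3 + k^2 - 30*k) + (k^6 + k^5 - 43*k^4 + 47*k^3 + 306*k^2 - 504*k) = k^6 + k^5 - 43*k^4 + 48*k^3 + 307*k^2 - 534*k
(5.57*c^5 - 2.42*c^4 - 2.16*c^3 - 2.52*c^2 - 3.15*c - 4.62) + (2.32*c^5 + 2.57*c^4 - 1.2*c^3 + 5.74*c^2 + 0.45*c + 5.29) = 7.89*c^5 + 0.15*c^4 - 3.36*c^3 + 3.22*c^2 - 2.7*c + 0.67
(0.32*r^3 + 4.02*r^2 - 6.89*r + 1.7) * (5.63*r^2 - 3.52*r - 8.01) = 1.8016*r^5 + 21.5062*r^4 - 55.5043*r^3 + 1.6236*r^2 + 49.2049*r - 13.617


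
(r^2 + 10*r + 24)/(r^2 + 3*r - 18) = (r + 4)/(r - 3)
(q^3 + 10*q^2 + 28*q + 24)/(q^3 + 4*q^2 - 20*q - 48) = (q + 2)/(q - 4)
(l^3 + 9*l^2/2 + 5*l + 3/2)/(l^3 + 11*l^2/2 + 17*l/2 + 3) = (l + 1)/(l + 2)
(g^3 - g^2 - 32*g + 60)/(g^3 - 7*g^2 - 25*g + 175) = (g^2 + 4*g - 12)/(g^2 - 2*g - 35)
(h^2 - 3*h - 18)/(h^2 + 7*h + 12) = (h - 6)/(h + 4)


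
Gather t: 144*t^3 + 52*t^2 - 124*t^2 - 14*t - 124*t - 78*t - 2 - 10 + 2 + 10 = 144*t^3 - 72*t^2 - 216*t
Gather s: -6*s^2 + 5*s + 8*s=-6*s^2 + 13*s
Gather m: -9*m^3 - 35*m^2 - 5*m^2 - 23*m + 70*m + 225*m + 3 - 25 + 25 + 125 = -9*m^3 - 40*m^2 + 272*m + 128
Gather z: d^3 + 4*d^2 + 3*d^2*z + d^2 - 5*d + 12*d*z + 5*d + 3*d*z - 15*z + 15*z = d^3 + 5*d^2 + z*(3*d^2 + 15*d)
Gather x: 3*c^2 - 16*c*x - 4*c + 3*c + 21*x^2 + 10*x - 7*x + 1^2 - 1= 3*c^2 - c + 21*x^2 + x*(3 - 16*c)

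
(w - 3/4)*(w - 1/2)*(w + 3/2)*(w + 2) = w^4 + 9*w^3/4 - w^2 - 39*w/16 + 9/8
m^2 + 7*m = m*(m + 7)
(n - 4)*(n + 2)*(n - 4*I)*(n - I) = n^4 - 2*n^3 - 5*I*n^3 - 12*n^2 + 10*I*n^2 + 8*n + 40*I*n + 32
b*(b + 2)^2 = b^3 + 4*b^2 + 4*b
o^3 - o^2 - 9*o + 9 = (o - 3)*(o - 1)*(o + 3)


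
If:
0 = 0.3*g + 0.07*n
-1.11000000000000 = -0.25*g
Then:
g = 4.44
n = -19.03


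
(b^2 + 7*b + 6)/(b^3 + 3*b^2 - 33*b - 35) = (b + 6)/(b^2 + 2*b - 35)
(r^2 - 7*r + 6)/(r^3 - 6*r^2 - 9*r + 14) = (r - 6)/(r^2 - 5*r - 14)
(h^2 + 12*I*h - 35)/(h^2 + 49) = (h + 5*I)/(h - 7*I)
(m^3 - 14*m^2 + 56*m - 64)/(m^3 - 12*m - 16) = (m^2 - 10*m + 16)/(m^2 + 4*m + 4)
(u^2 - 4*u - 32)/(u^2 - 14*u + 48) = (u + 4)/(u - 6)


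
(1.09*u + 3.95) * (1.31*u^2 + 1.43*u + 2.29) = 1.4279*u^3 + 6.7332*u^2 + 8.1446*u + 9.0455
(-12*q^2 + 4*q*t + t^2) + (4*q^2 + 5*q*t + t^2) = -8*q^2 + 9*q*t + 2*t^2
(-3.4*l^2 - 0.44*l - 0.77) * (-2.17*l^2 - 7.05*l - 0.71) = 7.378*l^4 + 24.9248*l^3 + 7.1869*l^2 + 5.7409*l + 0.5467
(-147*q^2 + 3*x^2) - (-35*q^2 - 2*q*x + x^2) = -112*q^2 + 2*q*x + 2*x^2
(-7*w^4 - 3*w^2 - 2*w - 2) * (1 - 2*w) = 14*w^5 - 7*w^4 + 6*w^3 + w^2 + 2*w - 2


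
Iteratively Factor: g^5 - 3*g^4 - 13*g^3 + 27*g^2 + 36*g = (g + 1)*(g^4 - 4*g^3 - 9*g^2 + 36*g) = (g - 3)*(g + 1)*(g^3 - g^2 - 12*g) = (g - 4)*(g - 3)*(g + 1)*(g^2 + 3*g) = g*(g - 4)*(g - 3)*(g + 1)*(g + 3)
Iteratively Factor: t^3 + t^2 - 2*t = (t - 1)*(t^2 + 2*t) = t*(t - 1)*(t + 2)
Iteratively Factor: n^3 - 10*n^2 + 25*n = (n - 5)*(n^2 - 5*n) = n*(n - 5)*(n - 5)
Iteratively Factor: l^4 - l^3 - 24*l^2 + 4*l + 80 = (l - 2)*(l^3 + l^2 - 22*l - 40) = (l - 2)*(l + 2)*(l^2 - l - 20) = (l - 5)*(l - 2)*(l + 2)*(l + 4)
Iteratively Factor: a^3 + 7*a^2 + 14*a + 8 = (a + 2)*(a^2 + 5*a + 4) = (a + 2)*(a + 4)*(a + 1)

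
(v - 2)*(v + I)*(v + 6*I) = v^3 - 2*v^2 + 7*I*v^2 - 6*v - 14*I*v + 12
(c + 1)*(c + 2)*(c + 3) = c^3 + 6*c^2 + 11*c + 6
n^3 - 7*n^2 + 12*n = n*(n - 4)*(n - 3)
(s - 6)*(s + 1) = s^2 - 5*s - 6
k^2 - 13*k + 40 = (k - 8)*(k - 5)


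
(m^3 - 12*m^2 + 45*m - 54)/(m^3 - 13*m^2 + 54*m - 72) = (m - 3)/(m - 4)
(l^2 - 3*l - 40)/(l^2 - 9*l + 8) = (l + 5)/(l - 1)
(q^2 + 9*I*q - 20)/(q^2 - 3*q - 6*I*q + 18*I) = (q^2 + 9*I*q - 20)/(q^2 - 3*q - 6*I*q + 18*I)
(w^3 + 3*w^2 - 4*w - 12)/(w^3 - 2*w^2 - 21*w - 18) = (w^2 - 4)/(w^2 - 5*w - 6)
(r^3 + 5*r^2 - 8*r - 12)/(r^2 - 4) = (r^2 + 7*r + 6)/(r + 2)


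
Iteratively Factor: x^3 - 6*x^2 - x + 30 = (x - 3)*(x^2 - 3*x - 10) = (x - 5)*(x - 3)*(x + 2)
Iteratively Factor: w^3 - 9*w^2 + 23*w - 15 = (w - 1)*(w^2 - 8*w + 15) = (w - 5)*(w - 1)*(w - 3)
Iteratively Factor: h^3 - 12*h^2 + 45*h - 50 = (h - 2)*(h^2 - 10*h + 25) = (h - 5)*(h - 2)*(h - 5)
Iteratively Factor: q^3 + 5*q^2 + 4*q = (q)*(q^2 + 5*q + 4) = q*(q + 1)*(q + 4)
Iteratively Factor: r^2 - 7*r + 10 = (r - 2)*(r - 5)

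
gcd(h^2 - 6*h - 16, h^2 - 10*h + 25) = 1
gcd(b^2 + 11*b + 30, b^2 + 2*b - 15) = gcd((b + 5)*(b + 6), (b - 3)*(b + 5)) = b + 5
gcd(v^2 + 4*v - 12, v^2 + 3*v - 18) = v + 6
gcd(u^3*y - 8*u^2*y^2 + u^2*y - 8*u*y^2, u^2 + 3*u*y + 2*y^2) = 1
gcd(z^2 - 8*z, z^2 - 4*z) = z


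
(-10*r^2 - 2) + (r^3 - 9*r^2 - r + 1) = r^3 - 19*r^2 - r - 1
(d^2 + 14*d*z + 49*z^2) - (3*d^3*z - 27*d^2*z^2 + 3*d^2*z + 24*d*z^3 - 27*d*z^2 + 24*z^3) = -3*d^3*z + 27*d^2*z^2 - 3*d^2*z + d^2 - 24*d*z^3 + 27*d*z^2 + 14*d*z - 24*z^3 + 49*z^2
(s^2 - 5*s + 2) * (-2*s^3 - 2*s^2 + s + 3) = -2*s^5 + 8*s^4 + 7*s^3 - 6*s^2 - 13*s + 6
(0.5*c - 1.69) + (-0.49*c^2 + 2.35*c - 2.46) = -0.49*c^2 + 2.85*c - 4.15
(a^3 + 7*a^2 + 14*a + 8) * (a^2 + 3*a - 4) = a^5 + 10*a^4 + 31*a^3 + 22*a^2 - 32*a - 32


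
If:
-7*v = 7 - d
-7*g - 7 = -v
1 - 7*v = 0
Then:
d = 8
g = -48/49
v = 1/7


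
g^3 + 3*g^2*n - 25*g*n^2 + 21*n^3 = (g - 3*n)*(g - n)*(g + 7*n)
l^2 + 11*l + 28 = (l + 4)*(l + 7)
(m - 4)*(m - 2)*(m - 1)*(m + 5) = m^4 - 2*m^3 - 21*m^2 + 62*m - 40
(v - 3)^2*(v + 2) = v^3 - 4*v^2 - 3*v + 18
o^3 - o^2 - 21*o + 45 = (o - 3)^2*(o + 5)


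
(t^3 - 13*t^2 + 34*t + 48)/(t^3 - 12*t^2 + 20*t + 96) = (t + 1)/(t + 2)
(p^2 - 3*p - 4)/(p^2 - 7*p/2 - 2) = 2*(p + 1)/(2*p + 1)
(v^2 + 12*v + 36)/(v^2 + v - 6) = (v^2 + 12*v + 36)/(v^2 + v - 6)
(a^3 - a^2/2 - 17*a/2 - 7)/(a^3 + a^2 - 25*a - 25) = (a^2 - 3*a/2 - 7)/(a^2 - 25)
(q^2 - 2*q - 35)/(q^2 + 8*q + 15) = (q - 7)/(q + 3)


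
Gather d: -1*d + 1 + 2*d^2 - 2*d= 2*d^2 - 3*d + 1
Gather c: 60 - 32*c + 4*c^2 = 4*c^2 - 32*c + 60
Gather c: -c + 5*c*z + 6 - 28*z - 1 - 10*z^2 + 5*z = c*(5*z - 1) - 10*z^2 - 23*z + 5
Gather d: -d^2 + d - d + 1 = 1 - d^2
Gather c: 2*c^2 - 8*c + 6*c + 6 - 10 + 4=2*c^2 - 2*c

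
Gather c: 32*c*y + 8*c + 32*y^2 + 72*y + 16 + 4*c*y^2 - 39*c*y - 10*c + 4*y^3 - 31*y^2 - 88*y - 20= c*(4*y^2 - 7*y - 2) + 4*y^3 + y^2 - 16*y - 4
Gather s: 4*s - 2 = 4*s - 2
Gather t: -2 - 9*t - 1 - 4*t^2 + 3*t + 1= -4*t^2 - 6*t - 2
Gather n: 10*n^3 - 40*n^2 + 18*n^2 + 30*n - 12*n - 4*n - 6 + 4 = 10*n^3 - 22*n^2 + 14*n - 2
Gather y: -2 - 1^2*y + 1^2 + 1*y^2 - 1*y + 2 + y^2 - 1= 2*y^2 - 2*y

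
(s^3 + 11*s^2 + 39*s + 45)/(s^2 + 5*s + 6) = (s^2 + 8*s + 15)/(s + 2)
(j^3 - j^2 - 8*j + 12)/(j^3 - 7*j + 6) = (j - 2)/(j - 1)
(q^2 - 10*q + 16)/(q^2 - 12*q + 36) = (q^2 - 10*q + 16)/(q^2 - 12*q + 36)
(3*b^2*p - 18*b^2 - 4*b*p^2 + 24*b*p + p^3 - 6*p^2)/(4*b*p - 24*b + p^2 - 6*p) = (3*b^2 - 4*b*p + p^2)/(4*b + p)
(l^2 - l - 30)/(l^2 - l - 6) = (-l^2 + l + 30)/(-l^2 + l + 6)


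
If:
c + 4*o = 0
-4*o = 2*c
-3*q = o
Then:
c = 0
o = 0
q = 0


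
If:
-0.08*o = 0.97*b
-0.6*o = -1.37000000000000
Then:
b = -0.19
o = 2.28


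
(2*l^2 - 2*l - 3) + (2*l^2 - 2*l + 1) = 4*l^2 - 4*l - 2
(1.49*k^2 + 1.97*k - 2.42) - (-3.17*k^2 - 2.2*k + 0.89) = 4.66*k^2 + 4.17*k - 3.31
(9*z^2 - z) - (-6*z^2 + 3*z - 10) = 15*z^2 - 4*z + 10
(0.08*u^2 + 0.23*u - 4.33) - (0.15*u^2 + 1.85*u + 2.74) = -0.07*u^2 - 1.62*u - 7.07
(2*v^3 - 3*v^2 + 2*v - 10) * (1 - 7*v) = -14*v^4 + 23*v^3 - 17*v^2 + 72*v - 10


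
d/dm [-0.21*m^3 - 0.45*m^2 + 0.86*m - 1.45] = -0.63*m^2 - 0.9*m + 0.86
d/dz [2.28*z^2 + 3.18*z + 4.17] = 4.56*z + 3.18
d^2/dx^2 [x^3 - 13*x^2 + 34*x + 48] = 6*x - 26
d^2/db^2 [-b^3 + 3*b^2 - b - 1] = 6 - 6*b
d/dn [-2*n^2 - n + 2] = -4*n - 1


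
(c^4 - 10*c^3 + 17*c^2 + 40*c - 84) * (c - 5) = c^5 - 15*c^4 + 67*c^3 - 45*c^2 - 284*c + 420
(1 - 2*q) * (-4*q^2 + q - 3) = 8*q^3 - 6*q^2 + 7*q - 3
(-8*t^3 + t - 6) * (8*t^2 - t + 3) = -64*t^5 + 8*t^4 - 16*t^3 - 49*t^2 + 9*t - 18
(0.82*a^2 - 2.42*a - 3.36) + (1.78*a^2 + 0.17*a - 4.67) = 2.6*a^2 - 2.25*a - 8.03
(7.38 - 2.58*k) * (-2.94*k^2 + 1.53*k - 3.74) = 7.5852*k^3 - 25.6446*k^2 + 20.9406*k - 27.6012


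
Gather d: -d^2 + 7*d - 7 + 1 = -d^2 + 7*d - 6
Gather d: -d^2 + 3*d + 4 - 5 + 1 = -d^2 + 3*d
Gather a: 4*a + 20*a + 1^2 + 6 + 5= 24*a + 12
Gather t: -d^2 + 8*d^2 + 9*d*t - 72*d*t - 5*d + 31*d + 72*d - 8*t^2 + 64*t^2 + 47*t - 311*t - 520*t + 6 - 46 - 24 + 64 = 7*d^2 + 98*d + 56*t^2 + t*(-63*d - 784)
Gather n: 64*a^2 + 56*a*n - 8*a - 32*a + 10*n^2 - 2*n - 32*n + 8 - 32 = 64*a^2 - 40*a + 10*n^2 + n*(56*a - 34) - 24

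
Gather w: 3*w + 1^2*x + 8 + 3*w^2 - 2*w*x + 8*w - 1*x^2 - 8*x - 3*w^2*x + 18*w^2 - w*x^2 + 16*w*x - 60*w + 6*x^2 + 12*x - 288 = w^2*(21 - 3*x) + w*(-x^2 + 14*x - 49) + 5*x^2 + 5*x - 280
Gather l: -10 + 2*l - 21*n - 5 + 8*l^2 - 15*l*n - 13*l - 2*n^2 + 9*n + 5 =8*l^2 + l*(-15*n - 11) - 2*n^2 - 12*n - 10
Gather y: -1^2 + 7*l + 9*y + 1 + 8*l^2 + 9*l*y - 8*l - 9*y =8*l^2 + 9*l*y - l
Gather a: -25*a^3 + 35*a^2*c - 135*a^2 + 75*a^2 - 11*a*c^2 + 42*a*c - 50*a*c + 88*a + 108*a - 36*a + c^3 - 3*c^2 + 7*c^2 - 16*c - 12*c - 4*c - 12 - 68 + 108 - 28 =-25*a^3 + a^2*(35*c - 60) + a*(-11*c^2 - 8*c + 160) + c^3 + 4*c^2 - 32*c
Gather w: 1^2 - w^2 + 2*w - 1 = -w^2 + 2*w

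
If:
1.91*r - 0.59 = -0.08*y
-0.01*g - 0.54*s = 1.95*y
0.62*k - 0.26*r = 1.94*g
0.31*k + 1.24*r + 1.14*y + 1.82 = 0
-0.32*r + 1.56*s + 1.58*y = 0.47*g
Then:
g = -2.65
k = -8.17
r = 0.30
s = -1.04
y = 0.30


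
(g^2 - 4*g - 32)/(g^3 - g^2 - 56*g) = (g + 4)/(g*(g + 7))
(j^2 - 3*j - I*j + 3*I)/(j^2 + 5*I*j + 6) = (j - 3)/(j + 6*I)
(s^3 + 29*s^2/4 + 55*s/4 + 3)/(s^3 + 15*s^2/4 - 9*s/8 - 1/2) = 2*(s + 3)/(2*s - 1)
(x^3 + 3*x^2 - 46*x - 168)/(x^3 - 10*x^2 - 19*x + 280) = (x^2 + 10*x + 24)/(x^2 - 3*x - 40)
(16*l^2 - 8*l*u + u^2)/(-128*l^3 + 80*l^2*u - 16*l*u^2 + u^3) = 1/(-8*l + u)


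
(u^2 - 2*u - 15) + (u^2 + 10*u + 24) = 2*u^2 + 8*u + 9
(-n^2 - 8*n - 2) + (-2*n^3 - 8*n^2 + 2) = -2*n^3 - 9*n^2 - 8*n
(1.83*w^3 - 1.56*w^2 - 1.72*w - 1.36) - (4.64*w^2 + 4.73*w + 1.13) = 1.83*w^3 - 6.2*w^2 - 6.45*w - 2.49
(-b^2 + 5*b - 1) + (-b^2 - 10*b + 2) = -2*b^2 - 5*b + 1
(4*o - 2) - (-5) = 4*o + 3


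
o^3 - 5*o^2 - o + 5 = (o - 5)*(o - 1)*(o + 1)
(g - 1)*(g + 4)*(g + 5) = g^3 + 8*g^2 + 11*g - 20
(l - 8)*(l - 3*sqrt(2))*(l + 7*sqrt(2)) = l^3 - 8*l^2 + 4*sqrt(2)*l^2 - 32*sqrt(2)*l - 42*l + 336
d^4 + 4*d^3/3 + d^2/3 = d^2*(d + 1/3)*(d + 1)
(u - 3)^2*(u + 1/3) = u^3 - 17*u^2/3 + 7*u + 3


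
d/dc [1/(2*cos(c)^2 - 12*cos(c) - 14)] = (cos(c) - 3)*sin(c)/(sin(c)^2 + 6*cos(c) + 6)^2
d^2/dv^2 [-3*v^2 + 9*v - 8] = -6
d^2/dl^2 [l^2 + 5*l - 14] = 2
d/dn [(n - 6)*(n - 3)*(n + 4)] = 3*n^2 - 10*n - 18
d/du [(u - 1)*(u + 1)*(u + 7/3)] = 3*u^2 + 14*u/3 - 1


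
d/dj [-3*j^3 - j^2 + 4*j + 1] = -9*j^2 - 2*j + 4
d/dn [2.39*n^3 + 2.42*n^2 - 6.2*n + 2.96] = 7.17*n^2 + 4.84*n - 6.2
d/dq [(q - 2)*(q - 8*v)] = 2*q - 8*v - 2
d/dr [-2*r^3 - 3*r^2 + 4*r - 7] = -6*r^2 - 6*r + 4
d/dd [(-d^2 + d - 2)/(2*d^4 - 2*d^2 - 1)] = (4*d^5 - 6*d^4 + 16*d^3 + 2*d^2 - 6*d - 1)/(4*d^8 - 8*d^6 + 4*d^2 + 1)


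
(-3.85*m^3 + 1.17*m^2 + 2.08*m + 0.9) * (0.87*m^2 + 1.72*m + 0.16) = -3.3495*m^5 - 5.6041*m^4 + 3.206*m^3 + 4.5478*m^2 + 1.8808*m + 0.144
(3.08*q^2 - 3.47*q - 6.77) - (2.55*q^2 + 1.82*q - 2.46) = 0.53*q^2 - 5.29*q - 4.31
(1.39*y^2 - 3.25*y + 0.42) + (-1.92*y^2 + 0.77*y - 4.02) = -0.53*y^2 - 2.48*y - 3.6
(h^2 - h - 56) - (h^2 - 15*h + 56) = 14*h - 112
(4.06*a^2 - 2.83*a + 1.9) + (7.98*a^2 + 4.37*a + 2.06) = 12.04*a^2 + 1.54*a + 3.96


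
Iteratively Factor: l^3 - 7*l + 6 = (l - 2)*(l^2 + 2*l - 3) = (l - 2)*(l - 1)*(l + 3)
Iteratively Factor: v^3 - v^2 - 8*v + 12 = (v + 3)*(v^2 - 4*v + 4) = (v - 2)*(v + 3)*(v - 2)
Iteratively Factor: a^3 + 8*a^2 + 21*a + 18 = (a + 3)*(a^2 + 5*a + 6) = (a + 3)^2*(a + 2)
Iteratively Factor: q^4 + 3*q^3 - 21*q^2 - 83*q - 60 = (q + 3)*(q^3 - 21*q - 20) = (q - 5)*(q + 3)*(q^2 + 5*q + 4) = (q - 5)*(q + 1)*(q + 3)*(q + 4)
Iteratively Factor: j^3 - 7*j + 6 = (j + 3)*(j^2 - 3*j + 2) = (j - 2)*(j + 3)*(j - 1)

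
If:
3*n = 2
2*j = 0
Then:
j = 0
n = 2/3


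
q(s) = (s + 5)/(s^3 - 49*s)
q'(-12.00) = 0.00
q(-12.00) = 0.01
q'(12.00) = 0.00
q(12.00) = 0.01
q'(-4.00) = 0.01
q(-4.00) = 0.01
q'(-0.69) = 0.21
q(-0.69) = 0.13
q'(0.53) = 0.36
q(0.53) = -0.21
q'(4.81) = -0.02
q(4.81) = -0.08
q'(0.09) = 12.60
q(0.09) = -1.15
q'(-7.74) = 0.04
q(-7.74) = 0.03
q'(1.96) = 0.02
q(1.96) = -0.08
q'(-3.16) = 0.01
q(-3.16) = 0.01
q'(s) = (49 - 3*s^2)*(s + 5)/(s^3 - 49*s)^2 + 1/(s^3 - 49*s)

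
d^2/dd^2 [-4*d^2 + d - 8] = -8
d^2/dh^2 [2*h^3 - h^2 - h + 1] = 12*h - 2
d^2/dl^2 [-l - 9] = 0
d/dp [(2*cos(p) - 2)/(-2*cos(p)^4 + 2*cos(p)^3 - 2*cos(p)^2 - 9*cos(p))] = 8*(-6*cos(p)^4 + 12*cos(p)^3 - 8*cos(p)^2 + 4*cos(p) + 9)*sin(p)/((4*sin(p)^2 + 7*cos(p) + cos(3*p) + 14)^2*cos(p)^2)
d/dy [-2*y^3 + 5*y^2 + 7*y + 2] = -6*y^2 + 10*y + 7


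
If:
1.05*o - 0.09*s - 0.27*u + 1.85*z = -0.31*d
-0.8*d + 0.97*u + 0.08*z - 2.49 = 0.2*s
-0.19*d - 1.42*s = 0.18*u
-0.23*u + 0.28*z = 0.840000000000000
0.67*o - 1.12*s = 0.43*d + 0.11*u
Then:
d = -4.94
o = -1.99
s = 0.85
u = -1.48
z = 1.79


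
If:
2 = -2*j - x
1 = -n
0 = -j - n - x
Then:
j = -3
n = -1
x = 4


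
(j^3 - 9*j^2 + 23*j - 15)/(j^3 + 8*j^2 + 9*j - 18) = (j^2 - 8*j + 15)/(j^2 + 9*j + 18)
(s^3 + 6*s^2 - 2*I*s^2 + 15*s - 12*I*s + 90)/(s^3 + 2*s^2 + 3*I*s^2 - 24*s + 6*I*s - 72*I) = (s - 5*I)/(s - 4)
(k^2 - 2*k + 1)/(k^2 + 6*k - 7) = (k - 1)/(k + 7)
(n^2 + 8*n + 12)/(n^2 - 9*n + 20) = (n^2 + 8*n + 12)/(n^2 - 9*n + 20)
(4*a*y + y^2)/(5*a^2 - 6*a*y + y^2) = y*(4*a + y)/(5*a^2 - 6*a*y + y^2)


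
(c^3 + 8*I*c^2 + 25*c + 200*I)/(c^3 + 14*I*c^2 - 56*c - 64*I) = (c^2 + 25)/(c^2 + 6*I*c - 8)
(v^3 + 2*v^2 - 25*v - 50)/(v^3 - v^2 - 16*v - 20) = (v + 5)/(v + 2)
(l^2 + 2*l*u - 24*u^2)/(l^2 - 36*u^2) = (-l + 4*u)/(-l + 6*u)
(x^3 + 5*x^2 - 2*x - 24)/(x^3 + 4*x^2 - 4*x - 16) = (x + 3)/(x + 2)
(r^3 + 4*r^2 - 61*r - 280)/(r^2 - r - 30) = (r^2 - r - 56)/(r - 6)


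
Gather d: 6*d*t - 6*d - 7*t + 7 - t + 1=d*(6*t - 6) - 8*t + 8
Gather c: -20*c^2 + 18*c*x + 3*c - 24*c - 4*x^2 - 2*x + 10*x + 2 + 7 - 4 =-20*c^2 + c*(18*x - 21) - 4*x^2 + 8*x + 5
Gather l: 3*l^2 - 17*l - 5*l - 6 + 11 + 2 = 3*l^2 - 22*l + 7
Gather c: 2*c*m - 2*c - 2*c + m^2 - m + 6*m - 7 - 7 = c*(2*m - 4) + m^2 + 5*m - 14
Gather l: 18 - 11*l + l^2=l^2 - 11*l + 18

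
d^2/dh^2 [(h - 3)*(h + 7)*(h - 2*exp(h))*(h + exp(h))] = -h^3*exp(h) - 8*h^2*exp(2*h) - 10*h^2*exp(h) + 12*h^2 - 48*h*exp(2*h) - h*exp(h) + 24*h + 132*exp(2*h) + 34*exp(h) - 42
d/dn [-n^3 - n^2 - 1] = n*(-3*n - 2)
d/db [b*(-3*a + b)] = -3*a + 2*b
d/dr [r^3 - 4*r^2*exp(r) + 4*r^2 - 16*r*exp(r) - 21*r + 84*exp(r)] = -4*r^2*exp(r) + 3*r^2 - 24*r*exp(r) + 8*r + 68*exp(r) - 21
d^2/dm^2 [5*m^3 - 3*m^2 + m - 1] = 30*m - 6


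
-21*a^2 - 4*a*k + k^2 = (-7*a + k)*(3*a + k)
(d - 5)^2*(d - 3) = d^3 - 13*d^2 + 55*d - 75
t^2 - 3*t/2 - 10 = (t - 4)*(t + 5/2)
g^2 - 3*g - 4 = (g - 4)*(g + 1)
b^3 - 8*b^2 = b^2*(b - 8)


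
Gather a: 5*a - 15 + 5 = 5*a - 10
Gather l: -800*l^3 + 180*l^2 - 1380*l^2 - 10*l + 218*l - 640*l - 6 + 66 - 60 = -800*l^3 - 1200*l^2 - 432*l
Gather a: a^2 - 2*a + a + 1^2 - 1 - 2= a^2 - a - 2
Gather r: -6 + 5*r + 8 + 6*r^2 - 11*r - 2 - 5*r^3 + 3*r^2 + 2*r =-5*r^3 + 9*r^2 - 4*r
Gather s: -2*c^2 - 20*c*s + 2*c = -2*c^2 - 20*c*s + 2*c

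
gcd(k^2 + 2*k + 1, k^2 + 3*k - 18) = 1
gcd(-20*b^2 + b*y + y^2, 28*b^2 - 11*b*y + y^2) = -4*b + y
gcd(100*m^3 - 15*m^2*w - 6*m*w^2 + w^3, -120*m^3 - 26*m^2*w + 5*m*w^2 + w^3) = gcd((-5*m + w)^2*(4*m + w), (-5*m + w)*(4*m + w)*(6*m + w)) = -20*m^2 - m*w + w^2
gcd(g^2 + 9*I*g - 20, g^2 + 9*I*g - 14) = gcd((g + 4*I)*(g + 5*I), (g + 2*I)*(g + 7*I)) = 1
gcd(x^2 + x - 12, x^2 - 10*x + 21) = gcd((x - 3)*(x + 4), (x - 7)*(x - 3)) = x - 3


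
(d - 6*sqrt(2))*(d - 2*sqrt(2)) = d^2 - 8*sqrt(2)*d + 24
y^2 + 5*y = y*(y + 5)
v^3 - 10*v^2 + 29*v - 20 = (v - 5)*(v - 4)*(v - 1)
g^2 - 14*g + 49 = (g - 7)^2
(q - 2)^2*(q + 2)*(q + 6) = q^4 + 4*q^3 - 16*q^2 - 16*q + 48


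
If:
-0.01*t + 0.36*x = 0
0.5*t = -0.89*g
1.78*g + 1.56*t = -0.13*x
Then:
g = 0.00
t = 0.00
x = 0.00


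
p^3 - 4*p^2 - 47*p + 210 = (p - 6)*(p - 5)*(p + 7)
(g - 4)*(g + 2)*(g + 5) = g^3 + 3*g^2 - 18*g - 40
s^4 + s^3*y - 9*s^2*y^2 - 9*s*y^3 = s*(s - 3*y)*(s + y)*(s + 3*y)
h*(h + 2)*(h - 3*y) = h^3 - 3*h^2*y + 2*h^2 - 6*h*y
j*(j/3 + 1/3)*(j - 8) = j^3/3 - 7*j^2/3 - 8*j/3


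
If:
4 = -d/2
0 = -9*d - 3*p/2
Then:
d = -8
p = 48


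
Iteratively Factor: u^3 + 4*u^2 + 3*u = (u + 1)*(u^2 + 3*u) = (u + 1)*(u + 3)*(u)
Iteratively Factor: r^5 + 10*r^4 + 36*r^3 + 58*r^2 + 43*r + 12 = (r + 4)*(r^4 + 6*r^3 + 12*r^2 + 10*r + 3) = (r + 3)*(r + 4)*(r^3 + 3*r^2 + 3*r + 1) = (r + 1)*(r + 3)*(r + 4)*(r^2 + 2*r + 1) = (r + 1)^2*(r + 3)*(r + 4)*(r + 1)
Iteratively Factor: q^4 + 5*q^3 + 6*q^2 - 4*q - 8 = (q - 1)*(q^3 + 6*q^2 + 12*q + 8) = (q - 1)*(q + 2)*(q^2 + 4*q + 4) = (q - 1)*(q + 2)^2*(q + 2)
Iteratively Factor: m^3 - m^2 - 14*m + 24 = (m - 3)*(m^2 + 2*m - 8) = (m - 3)*(m - 2)*(m + 4)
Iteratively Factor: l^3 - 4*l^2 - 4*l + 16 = (l - 4)*(l^2 - 4) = (l - 4)*(l + 2)*(l - 2)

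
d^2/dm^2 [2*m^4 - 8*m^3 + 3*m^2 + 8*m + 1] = 24*m^2 - 48*m + 6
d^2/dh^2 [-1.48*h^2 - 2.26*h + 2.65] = -2.96000000000000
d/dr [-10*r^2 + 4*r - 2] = 4 - 20*r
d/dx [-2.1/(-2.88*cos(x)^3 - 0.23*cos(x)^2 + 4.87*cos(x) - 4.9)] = (18.144*cos(x)^2 + 0.966*cos(x) - 10.227)*sin(x)/(2.88*cos(x)^3 + 0.23*cos(x)^2 - 4.87*cos(x) + 4.9)^2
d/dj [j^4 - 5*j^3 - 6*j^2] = j*(4*j^2 - 15*j - 12)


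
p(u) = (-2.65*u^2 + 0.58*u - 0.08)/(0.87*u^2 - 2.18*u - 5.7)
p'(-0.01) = -0.12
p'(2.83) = 5.19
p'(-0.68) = -1.49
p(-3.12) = -2.89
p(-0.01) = 0.02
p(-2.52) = -3.45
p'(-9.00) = 0.02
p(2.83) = 4.01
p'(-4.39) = -0.08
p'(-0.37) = -0.61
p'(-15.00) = 0.01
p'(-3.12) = -0.51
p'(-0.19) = -0.33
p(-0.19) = 0.05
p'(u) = (0.58 - 5.3*u)/(0.87*u^2 - 2.18*u - 5.7) + (2.18 - 1.74*u)*(-2.65*u^2 + 0.58*u - 0.08)/(0.87*u^2 - 2.18*u - 5.7)^2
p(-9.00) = -2.61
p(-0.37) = 0.14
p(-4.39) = -2.60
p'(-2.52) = -1.64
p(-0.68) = 0.45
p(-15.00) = -2.72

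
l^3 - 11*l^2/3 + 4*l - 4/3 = (l - 2)*(l - 1)*(l - 2/3)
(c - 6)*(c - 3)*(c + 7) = c^3 - 2*c^2 - 45*c + 126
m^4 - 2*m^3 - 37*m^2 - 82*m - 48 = (m - 8)*(m + 1)*(m + 2)*(m + 3)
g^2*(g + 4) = g^3 + 4*g^2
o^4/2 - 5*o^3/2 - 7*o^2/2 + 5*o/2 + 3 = (o/2 + 1/2)*(o - 6)*(o - 1)*(o + 1)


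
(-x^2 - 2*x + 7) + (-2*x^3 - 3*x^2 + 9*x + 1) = -2*x^3 - 4*x^2 + 7*x + 8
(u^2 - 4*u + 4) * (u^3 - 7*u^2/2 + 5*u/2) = u^5 - 15*u^4/2 + 41*u^3/2 - 24*u^2 + 10*u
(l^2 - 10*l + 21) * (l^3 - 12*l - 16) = l^5 - 10*l^4 + 9*l^3 + 104*l^2 - 92*l - 336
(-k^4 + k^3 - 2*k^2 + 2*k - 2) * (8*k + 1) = -8*k^5 + 7*k^4 - 15*k^3 + 14*k^2 - 14*k - 2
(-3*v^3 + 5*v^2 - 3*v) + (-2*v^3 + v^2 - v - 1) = -5*v^3 + 6*v^2 - 4*v - 1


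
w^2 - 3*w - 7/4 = (w - 7/2)*(w + 1/2)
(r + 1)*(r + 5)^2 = r^3 + 11*r^2 + 35*r + 25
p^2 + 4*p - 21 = (p - 3)*(p + 7)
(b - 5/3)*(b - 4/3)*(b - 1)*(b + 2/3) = b^4 - 10*b^3/3 + 23*b^2/9 + 34*b/27 - 40/27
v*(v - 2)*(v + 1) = v^3 - v^2 - 2*v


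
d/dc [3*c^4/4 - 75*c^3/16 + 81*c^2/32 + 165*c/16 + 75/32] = 3*c^3 - 225*c^2/16 + 81*c/16 + 165/16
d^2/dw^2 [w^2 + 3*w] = 2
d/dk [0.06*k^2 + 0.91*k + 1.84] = 0.12*k + 0.91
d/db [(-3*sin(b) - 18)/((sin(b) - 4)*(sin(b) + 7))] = 3*(sin(b)^2 + 12*sin(b) + 46)*cos(b)/((sin(b) - 4)^2*(sin(b) + 7)^2)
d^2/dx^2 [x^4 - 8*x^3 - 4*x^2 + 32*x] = 12*x^2 - 48*x - 8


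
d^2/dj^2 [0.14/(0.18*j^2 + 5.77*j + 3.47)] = (-0.009072*j^2 - 0.290808*j + 0.14*(0.36*j + 5.77)*(0.72*j + 11.54) - 0.174888)/(0.18*j^2 + 5.77*j + 3.47)^3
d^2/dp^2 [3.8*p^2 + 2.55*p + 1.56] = 7.60000000000000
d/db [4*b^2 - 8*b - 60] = 8*b - 8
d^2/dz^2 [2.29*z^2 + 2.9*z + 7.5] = 4.58000000000000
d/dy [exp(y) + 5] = exp(y)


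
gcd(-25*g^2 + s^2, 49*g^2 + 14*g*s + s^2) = 1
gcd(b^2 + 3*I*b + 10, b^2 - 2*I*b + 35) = b + 5*I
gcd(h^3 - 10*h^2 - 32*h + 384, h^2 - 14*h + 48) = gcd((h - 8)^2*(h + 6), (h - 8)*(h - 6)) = h - 8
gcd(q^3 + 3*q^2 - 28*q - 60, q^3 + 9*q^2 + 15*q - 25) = 1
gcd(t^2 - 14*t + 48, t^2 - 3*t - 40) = t - 8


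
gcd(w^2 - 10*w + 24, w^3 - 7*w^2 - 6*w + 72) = w^2 - 10*w + 24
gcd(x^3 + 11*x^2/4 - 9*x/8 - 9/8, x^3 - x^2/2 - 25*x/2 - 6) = x^2 + 7*x/2 + 3/2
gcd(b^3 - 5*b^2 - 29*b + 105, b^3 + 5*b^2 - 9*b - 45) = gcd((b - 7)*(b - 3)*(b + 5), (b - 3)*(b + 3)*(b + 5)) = b^2 + 2*b - 15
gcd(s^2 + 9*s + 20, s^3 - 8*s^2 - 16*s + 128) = s + 4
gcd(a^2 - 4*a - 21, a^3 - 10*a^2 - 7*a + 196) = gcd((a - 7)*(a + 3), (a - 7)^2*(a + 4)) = a - 7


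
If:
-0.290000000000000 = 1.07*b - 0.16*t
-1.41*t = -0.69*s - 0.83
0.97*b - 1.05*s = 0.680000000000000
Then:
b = -0.25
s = -0.88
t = 0.16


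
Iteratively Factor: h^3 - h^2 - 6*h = (h)*(h^2 - h - 6) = h*(h + 2)*(h - 3)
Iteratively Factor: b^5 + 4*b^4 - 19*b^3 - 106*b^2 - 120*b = (b + 2)*(b^4 + 2*b^3 - 23*b^2 - 60*b) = b*(b + 2)*(b^3 + 2*b^2 - 23*b - 60) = b*(b + 2)*(b + 3)*(b^2 - b - 20) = b*(b + 2)*(b + 3)*(b + 4)*(b - 5)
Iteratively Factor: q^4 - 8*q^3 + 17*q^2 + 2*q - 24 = (q - 4)*(q^3 - 4*q^2 + q + 6) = (q - 4)*(q - 3)*(q^2 - q - 2) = (q - 4)*(q - 3)*(q - 2)*(q + 1)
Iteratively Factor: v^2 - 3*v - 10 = (v + 2)*(v - 5)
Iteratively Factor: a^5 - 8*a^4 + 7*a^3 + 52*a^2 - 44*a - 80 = (a - 5)*(a^4 - 3*a^3 - 8*a^2 + 12*a + 16) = (a - 5)*(a - 4)*(a^3 + a^2 - 4*a - 4) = (a - 5)*(a - 4)*(a + 2)*(a^2 - a - 2) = (a - 5)*(a - 4)*(a - 2)*(a + 2)*(a + 1)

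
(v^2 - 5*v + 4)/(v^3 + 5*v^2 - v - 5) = (v - 4)/(v^2 + 6*v + 5)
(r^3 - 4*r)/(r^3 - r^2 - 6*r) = (r - 2)/(r - 3)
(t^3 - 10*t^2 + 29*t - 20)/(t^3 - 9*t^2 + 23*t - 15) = (t - 4)/(t - 3)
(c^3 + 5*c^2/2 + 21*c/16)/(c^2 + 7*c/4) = c + 3/4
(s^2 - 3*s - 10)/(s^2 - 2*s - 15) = (s + 2)/(s + 3)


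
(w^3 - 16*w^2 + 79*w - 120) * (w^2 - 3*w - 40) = w^5 - 19*w^4 + 87*w^3 + 283*w^2 - 2800*w + 4800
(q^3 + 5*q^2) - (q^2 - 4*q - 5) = q^3 + 4*q^2 + 4*q + 5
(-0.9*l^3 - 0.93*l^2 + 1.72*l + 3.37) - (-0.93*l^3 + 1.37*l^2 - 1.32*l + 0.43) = 0.03*l^3 - 2.3*l^2 + 3.04*l + 2.94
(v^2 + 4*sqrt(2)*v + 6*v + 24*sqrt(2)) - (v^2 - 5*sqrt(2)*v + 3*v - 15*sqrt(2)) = 3*v + 9*sqrt(2)*v + 39*sqrt(2)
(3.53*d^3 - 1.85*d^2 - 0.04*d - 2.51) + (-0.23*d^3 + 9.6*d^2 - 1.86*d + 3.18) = 3.3*d^3 + 7.75*d^2 - 1.9*d + 0.67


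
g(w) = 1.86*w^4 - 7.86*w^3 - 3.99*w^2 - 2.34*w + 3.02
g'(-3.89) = -766.06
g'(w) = 7.44*w^3 - 23.58*w^2 - 7.98*w - 2.34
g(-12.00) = 51607.58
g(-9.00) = 17634.29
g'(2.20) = -54.80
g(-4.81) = 1792.28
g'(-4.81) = -1337.46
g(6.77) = 1272.65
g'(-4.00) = -823.86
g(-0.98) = 10.59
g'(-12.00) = -16158.42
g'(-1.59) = -79.17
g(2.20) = -61.56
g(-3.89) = 840.32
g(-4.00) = 927.74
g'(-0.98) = -24.17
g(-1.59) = 40.14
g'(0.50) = -11.30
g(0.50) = -0.01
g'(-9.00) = -7264.26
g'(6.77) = 1171.44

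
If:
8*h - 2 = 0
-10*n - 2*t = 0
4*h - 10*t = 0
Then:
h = 1/4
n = -1/50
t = 1/10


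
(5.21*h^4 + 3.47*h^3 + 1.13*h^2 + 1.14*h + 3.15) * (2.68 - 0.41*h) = -2.1361*h^5 + 12.5401*h^4 + 8.8363*h^3 + 2.561*h^2 + 1.7637*h + 8.442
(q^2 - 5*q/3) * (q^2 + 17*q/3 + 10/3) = q^4 + 4*q^3 - 55*q^2/9 - 50*q/9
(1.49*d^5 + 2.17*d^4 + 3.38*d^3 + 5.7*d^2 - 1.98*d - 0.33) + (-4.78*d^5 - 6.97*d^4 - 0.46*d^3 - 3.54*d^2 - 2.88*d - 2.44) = -3.29*d^5 - 4.8*d^4 + 2.92*d^3 + 2.16*d^2 - 4.86*d - 2.77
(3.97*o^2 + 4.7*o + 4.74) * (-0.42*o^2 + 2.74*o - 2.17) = -1.6674*o^4 + 8.9038*o^3 + 2.2723*o^2 + 2.7886*o - 10.2858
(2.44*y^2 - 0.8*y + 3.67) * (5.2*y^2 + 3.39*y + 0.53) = 12.688*y^4 + 4.1116*y^3 + 17.6652*y^2 + 12.0173*y + 1.9451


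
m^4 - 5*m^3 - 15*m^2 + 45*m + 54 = (m - 6)*(m - 3)*(m + 1)*(m + 3)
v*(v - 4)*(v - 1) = v^3 - 5*v^2 + 4*v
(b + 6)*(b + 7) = b^2 + 13*b + 42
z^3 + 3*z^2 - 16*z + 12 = (z - 2)*(z - 1)*(z + 6)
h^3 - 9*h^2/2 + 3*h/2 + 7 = (h - 7/2)*(h - 2)*(h + 1)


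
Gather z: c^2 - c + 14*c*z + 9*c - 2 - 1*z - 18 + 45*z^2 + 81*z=c^2 + 8*c + 45*z^2 + z*(14*c + 80) - 20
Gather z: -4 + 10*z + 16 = 10*z + 12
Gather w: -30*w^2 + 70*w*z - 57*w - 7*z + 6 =-30*w^2 + w*(70*z - 57) - 7*z + 6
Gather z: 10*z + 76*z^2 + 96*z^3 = 96*z^3 + 76*z^2 + 10*z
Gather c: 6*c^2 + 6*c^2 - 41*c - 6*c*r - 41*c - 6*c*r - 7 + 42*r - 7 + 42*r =12*c^2 + c*(-12*r - 82) + 84*r - 14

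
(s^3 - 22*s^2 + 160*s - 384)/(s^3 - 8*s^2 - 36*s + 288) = (s - 8)/(s + 6)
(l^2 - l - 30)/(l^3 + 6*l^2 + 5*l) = (l - 6)/(l*(l + 1))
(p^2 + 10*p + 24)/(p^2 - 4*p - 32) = (p + 6)/(p - 8)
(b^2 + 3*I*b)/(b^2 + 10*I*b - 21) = b/(b + 7*I)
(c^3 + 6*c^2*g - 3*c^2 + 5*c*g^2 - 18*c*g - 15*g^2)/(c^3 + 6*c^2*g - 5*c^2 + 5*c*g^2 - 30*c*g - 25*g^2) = (c - 3)/(c - 5)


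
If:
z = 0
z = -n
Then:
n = 0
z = 0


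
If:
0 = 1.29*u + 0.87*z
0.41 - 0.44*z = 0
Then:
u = -0.63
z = 0.93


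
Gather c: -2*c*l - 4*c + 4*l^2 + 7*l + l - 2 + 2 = c*(-2*l - 4) + 4*l^2 + 8*l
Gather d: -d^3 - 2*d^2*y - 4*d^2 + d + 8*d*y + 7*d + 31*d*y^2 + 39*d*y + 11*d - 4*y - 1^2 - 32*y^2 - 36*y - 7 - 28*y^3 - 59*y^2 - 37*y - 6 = -d^3 + d^2*(-2*y - 4) + d*(31*y^2 + 47*y + 19) - 28*y^3 - 91*y^2 - 77*y - 14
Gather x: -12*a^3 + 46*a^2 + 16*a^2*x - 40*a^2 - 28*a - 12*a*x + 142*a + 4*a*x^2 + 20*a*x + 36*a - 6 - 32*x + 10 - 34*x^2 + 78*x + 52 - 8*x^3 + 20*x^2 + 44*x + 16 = -12*a^3 + 6*a^2 + 150*a - 8*x^3 + x^2*(4*a - 14) + x*(16*a^2 + 8*a + 90) + 72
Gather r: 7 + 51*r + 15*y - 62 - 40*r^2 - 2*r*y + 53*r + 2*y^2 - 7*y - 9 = -40*r^2 + r*(104 - 2*y) + 2*y^2 + 8*y - 64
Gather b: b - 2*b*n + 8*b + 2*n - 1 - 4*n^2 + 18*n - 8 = b*(9 - 2*n) - 4*n^2 + 20*n - 9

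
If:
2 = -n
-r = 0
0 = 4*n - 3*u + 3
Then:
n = -2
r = 0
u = -5/3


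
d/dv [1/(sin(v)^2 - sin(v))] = (-2/tan(v) + cos(v)/sin(v)^2)/(sin(v) - 1)^2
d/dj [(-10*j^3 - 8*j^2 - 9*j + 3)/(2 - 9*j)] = (180*j^3 + 12*j^2 - 32*j + 9)/(81*j^2 - 36*j + 4)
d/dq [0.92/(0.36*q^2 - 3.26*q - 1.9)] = (2.9992 - 0.6624*q)/(-0.36*q^2 + 3.26*q + 1.9)^2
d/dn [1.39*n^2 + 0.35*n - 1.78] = 2.78*n + 0.35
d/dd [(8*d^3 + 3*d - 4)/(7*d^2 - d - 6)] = (56*d^4 - 16*d^3 - 165*d^2 + 56*d - 22)/(49*d^4 - 14*d^3 - 83*d^2 + 12*d + 36)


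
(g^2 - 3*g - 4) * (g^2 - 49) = g^4 - 3*g^3 - 53*g^2 + 147*g + 196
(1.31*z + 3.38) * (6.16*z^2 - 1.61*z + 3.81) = 8.0696*z^3 + 18.7117*z^2 - 0.450699999999999*z + 12.8778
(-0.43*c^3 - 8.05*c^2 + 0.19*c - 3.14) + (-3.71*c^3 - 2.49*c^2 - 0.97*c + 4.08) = -4.14*c^3 - 10.54*c^2 - 0.78*c + 0.94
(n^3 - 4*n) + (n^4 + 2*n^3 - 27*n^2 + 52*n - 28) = n^4 + 3*n^3 - 27*n^2 + 48*n - 28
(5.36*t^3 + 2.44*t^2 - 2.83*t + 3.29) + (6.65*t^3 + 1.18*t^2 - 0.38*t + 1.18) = 12.01*t^3 + 3.62*t^2 - 3.21*t + 4.47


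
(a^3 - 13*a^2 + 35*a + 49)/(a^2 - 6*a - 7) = a - 7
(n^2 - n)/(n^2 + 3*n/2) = 2*(n - 1)/(2*n + 3)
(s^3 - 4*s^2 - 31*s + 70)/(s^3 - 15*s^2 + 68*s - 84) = (s + 5)/(s - 6)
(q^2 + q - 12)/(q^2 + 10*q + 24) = (q - 3)/(q + 6)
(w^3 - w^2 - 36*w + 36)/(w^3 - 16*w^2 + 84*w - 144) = (w^2 + 5*w - 6)/(w^2 - 10*w + 24)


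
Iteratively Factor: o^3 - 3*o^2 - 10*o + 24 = (o + 3)*(o^2 - 6*o + 8) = (o - 4)*(o + 3)*(o - 2)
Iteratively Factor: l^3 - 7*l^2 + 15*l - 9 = (l - 3)*(l^2 - 4*l + 3) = (l - 3)^2*(l - 1)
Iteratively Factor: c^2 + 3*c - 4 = (c - 1)*(c + 4)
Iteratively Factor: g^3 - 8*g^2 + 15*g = (g - 5)*(g^2 - 3*g) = (g - 5)*(g - 3)*(g)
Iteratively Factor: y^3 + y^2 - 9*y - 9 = (y - 3)*(y^2 + 4*y + 3) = (y - 3)*(y + 3)*(y + 1)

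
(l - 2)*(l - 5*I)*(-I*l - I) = -I*l^3 - 5*l^2 + I*l^2 + 5*l + 2*I*l + 10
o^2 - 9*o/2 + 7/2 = (o - 7/2)*(o - 1)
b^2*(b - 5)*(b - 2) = b^4 - 7*b^3 + 10*b^2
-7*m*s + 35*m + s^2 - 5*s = (-7*m + s)*(s - 5)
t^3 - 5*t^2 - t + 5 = (t - 5)*(t - 1)*(t + 1)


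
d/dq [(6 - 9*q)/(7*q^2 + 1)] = 3*(21*q^2 - 28*q - 3)/(49*q^4 + 14*q^2 + 1)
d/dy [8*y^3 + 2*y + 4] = 24*y^2 + 2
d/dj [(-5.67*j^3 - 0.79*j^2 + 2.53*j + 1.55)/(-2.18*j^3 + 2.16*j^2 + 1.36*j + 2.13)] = (-7.105427357601e-15*j^5 - 13.9694*j^4 - 4.3916*j^3 - 32.6335*j^2 - 10.0614*j + 3.2809)/(4.7524*j^6 - 9.4176*j^5 - 1.264*j^4 - 3.4116*j^3 + 11.0512*j^2 + 5.7936*j + 4.5369)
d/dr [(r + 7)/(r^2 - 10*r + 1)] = (r^2 - 10*r - 2*(r - 5)*(r + 7) + 1)/(r^2 - 10*r + 1)^2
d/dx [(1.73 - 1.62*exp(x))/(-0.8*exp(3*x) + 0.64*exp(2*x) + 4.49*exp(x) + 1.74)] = (-2.592*exp(3*x) + 5.1888*exp(2*x) - 2.2144*exp(x) - 10.5865)*exp(x)/(0.64*exp(6*x) - 1.024*exp(5*x) - 6.7744*exp(4*x) + 2.9632*exp(3*x) + 22.3873*exp(2*x) + 15.6252*exp(x) + 3.0276)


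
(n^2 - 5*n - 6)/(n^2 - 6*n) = (n + 1)/n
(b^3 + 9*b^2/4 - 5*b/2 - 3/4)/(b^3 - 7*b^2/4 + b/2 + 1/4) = (b + 3)/(b - 1)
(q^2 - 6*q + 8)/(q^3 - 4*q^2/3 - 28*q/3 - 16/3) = 3*(q - 2)/(3*q^2 + 8*q + 4)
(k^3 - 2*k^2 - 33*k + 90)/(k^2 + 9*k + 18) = (k^2 - 8*k + 15)/(k + 3)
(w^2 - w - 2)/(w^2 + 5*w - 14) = (w + 1)/(w + 7)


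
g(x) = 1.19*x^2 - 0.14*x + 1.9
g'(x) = 2.38*x - 0.14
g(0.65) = 2.31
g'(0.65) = 1.41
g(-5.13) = 33.94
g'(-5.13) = -12.35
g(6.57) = 52.35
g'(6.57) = 15.50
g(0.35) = 2.00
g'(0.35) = 0.69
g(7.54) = 68.50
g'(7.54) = 17.81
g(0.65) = 2.31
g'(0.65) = 1.41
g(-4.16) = 23.08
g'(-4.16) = -10.04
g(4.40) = 24.32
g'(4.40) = 10.33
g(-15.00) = 271.75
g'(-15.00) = -35.84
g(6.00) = 43.90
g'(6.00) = 14.14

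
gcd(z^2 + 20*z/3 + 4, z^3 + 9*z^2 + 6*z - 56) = 1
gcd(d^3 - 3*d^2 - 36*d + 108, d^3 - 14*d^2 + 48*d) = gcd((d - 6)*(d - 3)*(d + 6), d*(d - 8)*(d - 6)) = d - 6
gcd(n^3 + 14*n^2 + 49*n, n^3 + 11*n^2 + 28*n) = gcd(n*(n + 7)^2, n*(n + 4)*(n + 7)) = n^2 + 7*n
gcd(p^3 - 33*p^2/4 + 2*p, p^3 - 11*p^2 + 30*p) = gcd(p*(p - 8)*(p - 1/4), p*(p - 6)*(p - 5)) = p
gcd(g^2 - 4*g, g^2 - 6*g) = g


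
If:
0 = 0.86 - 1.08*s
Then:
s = 0.80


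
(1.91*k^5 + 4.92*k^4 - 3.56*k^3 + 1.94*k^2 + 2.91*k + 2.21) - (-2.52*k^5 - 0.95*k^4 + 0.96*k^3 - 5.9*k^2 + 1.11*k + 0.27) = 4.43*k^5 + 5.87*k^4 - 4.52*k^3 + 7.84*k^2 + 1.8*k + 1.94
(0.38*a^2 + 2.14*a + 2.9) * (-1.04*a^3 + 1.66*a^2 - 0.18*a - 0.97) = -0.3952*a^5 - 1.5948*a^4 + 0.468*a^3 + 4.0602*a^2 - 2.5978*a - 2.813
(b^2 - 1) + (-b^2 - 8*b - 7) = -8*b - 8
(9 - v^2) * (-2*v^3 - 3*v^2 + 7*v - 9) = 2*v^5 + 3*v^4 - 25*v^3 - 18*v^2 + 63*v - 81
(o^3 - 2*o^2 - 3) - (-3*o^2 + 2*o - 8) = o^3 + o^2 - 2*o + 5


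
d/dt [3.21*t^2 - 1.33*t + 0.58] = 6.42*t - 1.33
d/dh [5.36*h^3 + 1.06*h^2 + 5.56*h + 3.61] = 16.08*h^2 + 2.12*h + 5.56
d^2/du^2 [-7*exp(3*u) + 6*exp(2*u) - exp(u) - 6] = (-63*exp(2*u) + 24*exp(u) - 1)*exp(u)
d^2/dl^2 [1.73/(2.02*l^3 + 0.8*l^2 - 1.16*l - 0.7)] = (-(20.9676*l + 2.768)*(2.02*l^3 + 0.8*l^2 - 1.16*l - 0.7) + 1.73*(6.06*l^2 + 1.6*l - 1.16)*(12.12*l^2 + 3.2*l - 2.32))/(2.02*l^3 + 0.8*l^2 - 1.16*l - 0.7)^3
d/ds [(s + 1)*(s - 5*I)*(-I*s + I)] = -3*I*s^2 - 10*s + I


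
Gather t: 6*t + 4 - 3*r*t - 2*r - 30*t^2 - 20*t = -2*r - 30*t^2 + t*(-3*r - 14) + 4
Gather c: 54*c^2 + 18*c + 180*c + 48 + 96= 54*c^2 + 198*c + 144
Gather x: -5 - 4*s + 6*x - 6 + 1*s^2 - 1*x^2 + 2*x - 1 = s^2 - 4*s - x^2 + 8*x - 12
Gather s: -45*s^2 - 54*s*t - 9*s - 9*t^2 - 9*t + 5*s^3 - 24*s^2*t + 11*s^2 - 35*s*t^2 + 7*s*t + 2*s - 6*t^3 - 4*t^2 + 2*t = 5*s^3 + s^2*(-24*t - 34) + s*(-35*t^2 - 47*t - 7) - 6*t^3 - 13*t^2 - 7*t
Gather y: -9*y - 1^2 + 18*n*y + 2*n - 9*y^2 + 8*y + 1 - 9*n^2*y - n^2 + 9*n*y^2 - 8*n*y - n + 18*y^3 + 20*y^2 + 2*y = -n^2 + n + 18*y^3 + y^2*(9*n + 11) + y*(-9*n^2 + 10*n + 1)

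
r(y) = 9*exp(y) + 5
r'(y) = 9*exp(y)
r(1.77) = 57.84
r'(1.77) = 52.84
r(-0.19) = 12.44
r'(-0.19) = 7.44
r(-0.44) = 10.80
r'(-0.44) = 5.80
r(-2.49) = 5.75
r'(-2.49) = 0.75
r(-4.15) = 5.14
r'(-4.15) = 0.14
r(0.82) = 25.43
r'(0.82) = 20.43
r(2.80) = 153.00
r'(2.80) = 148.00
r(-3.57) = 5.25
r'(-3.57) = 0.25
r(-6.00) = 5.02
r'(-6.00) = 0.02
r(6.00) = 3635.86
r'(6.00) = 3630.86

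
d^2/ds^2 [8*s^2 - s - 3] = 16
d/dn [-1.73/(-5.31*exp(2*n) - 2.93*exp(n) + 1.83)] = (-18.3726*exp(n) - 5.0689)*exp(n)/(5.31*exp(2*n) + 2.93*exp(n) - 1.83)^2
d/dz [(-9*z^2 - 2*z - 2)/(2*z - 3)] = 2*(-9*z^2 + 27*z + 5)/(4*z^2 - 12*z + 9)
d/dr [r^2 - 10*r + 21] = 2*r - 10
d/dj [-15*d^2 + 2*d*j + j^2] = 2*d + 2*j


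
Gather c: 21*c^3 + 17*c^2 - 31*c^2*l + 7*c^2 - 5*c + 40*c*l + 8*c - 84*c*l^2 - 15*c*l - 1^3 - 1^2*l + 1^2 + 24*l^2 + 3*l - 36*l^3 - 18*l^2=21*c^3 + c^2*(24 - 31*l) + c*(-84*l^2 + 25*l + 3) - 36*l^3 + 6*l^2 + 2*l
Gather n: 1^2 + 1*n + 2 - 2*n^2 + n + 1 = -2*n^2 + 2*n + 4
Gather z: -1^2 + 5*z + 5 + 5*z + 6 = 10*z + 10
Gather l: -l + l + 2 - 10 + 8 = 0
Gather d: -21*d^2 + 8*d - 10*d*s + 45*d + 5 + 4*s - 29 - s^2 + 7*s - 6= -21*d^2 + d*(53 - 10*s) - s^2 + 11*s - 30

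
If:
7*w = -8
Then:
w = -8/7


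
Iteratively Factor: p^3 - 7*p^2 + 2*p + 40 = (p - 5)*(p^2 - 2*p - 8) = (p - 5)*(p + 2)*(p - 4)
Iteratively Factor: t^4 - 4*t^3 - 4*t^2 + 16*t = (t)*(t^3 - 4*t^2 - 4*t + 16) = t*(t + 2)*(t^2 - 6*t + 8) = t*(t - 2)*(t + 2)*(t - 4)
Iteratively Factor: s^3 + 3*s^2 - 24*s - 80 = (s - 5)*(s^2 + 8*s + 16) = (s - 5)*(s + 4)*(s + 4)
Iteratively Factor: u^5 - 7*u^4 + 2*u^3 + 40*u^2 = (u + 2)*(u^4 - 9*u^3 + 20*u^2) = u*(u + 2)*(u^3 - 9*u^2 + 20*u) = u^2*(u + 2)*(u^2 - 9*u + 20) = u^2*(u - 4)*(u + 2)*(u - 5)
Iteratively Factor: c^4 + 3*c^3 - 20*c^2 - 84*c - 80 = (c + 2)*(c^3 + c^2 - 22*c - 40) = (c + 2)*(c + 4)*(c^2 - 3*c - 10) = (c + 2)^2*(c + 4)*(c - 5)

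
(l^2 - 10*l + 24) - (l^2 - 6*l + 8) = 16 - 4*l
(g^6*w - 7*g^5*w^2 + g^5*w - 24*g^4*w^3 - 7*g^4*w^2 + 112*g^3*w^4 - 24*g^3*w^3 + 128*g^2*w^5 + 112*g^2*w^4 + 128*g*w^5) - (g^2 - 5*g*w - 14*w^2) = g^6*w - 7*g^5*w^2 + g^5*w - 24*g^4*w^3 - 7*g^4*w^2 + 112*g^3*w^4 - 24*g^3*w^3 + 128*g^2*w^5 + 112*g^2*w^4 - g^2 + 128*g*w^5 + 5*g*w + 14*w^2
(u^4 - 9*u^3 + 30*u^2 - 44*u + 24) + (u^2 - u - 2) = u^4 - 9*u^3 + 31*u^2 - 45*u + 22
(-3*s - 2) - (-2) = -3*s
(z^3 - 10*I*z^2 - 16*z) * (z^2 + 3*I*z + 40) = z^5 - 7*I*z^4 + 54*z^3 - 448*I*z^2 - 640*z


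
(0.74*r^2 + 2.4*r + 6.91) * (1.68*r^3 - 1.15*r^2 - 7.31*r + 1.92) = 1.2432*r^5 + 3.181*r^4 + 3.4394*r^3 - 24.0697*r^2 - 45.9041*r + 13.2672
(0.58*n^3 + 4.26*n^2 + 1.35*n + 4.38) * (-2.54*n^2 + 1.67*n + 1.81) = -1.4732*n^5 - 9.8518*n^4 + 4.735*n^3 - 1.1601*n^2 + 9.7581*n + 7.9278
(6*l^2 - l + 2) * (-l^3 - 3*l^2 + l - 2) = -6*l^5 - 17*l^4 + 7*l^3 - 19*l^2 + 4*l - 4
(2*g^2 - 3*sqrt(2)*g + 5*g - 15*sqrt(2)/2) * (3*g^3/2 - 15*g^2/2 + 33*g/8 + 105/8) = 3*g^5 - 15*g^4/2 - 9*sqrt(2)*g^4/2 - 117*g^3/4 + 45*sqrt(2)*g^3/4 + 375*g^2/8 + 351*sqrt(2)*g^2/8 - 1125*sqrt(2)*g/16 + 525*g/8 - 1575*sqrt(2)/16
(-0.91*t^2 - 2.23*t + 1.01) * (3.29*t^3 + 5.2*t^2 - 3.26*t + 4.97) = -2.9939*t^5 - 12.0687*t^4 - 5.3065*t^3 + 7.9991*t^2 - 14.3757*t + 5.0197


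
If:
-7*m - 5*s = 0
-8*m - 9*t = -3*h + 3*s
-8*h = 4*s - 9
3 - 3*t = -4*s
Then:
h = 837/604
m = 225/604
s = -315/604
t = 46/151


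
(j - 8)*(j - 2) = j^2 - 10*j + 16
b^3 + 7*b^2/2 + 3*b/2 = b*(b + 1/2)*(b + 3)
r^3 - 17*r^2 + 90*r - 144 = (r - 8)*(r - 6)*(r - 3)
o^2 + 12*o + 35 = (o + 5)*(o + 7)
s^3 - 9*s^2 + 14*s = s*(s - 7)*(s - 2)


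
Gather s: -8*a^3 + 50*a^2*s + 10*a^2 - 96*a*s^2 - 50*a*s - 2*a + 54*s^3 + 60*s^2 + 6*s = -8*a^3 + 10*a^2 - 2*a + 54*s^3 + s^2*(60 - 96*a) + s*(50*a^2 - 50*a + 6)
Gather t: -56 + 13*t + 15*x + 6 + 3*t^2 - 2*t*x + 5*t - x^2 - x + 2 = 3*t^2 + t*(18 - 2*x) - x^2 + 14*x - 48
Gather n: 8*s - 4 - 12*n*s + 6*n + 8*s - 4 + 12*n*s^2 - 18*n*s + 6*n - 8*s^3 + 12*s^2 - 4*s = n*(12*s^2 - 30*s + 12) - 8*s^3 + 12*s^2 + 12*s - 8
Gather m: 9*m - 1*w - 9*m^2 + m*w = -9*m^2 + m*(w + 9) - w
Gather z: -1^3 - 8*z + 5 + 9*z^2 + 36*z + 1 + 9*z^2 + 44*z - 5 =18*z^2 + 72*z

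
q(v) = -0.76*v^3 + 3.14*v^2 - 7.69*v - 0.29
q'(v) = -2.28*v^2 + 6.28*v - 7.69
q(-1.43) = 19.35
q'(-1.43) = -21.33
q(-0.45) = 3.88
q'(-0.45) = -10.98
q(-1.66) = 24.60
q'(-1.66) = -24.40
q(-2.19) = 39.59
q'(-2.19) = -32.38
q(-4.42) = 160.67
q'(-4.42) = -79.99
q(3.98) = -29.07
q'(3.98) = -18.81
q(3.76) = -25.21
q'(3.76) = -16.31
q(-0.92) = 10.03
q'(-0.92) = -15.40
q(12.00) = -953.69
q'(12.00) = -260.65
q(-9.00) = 877.30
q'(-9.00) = -248.89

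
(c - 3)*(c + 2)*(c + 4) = c^3 + 3*c^2 - 10*c - 24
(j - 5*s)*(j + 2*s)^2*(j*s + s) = j^4*s - j^3*s^2 + j^3*s - 16*j^2*s^3 - j^2*s^2 - 20*j*s^4 - 16*j*s^3 - 20*s^4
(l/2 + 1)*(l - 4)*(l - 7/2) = l^3/2 - 11*l^2/4 - l/2 + 14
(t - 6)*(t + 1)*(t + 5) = t^3 - 31*t - 30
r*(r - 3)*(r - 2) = r^3 - 5*r^2 + 6*r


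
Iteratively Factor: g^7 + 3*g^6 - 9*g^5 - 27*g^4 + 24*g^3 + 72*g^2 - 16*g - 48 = (g + 1)*(g^6 + 2*g^5 - 11*g^4 - 16*g^3 + 40*g^2 + 32*g - 48) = (g - 2)*(g + 1)*(g^5 + 4*g^4 - 3*g^3 - 22*g^2 - 4*g + 24) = (g - 2)*(g + 1)*(g + 2)*(g^4 + 2*g^3 - 7*g^2 - 8*g + 12) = (g - 2)*(g + 1)*(g + 2)^2*(g^3 - 7*g + 6) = (g - 2)*(g - 1)*(g + 1)*(g + 2)^2*(g^2 + g - 6) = (g - 2)*(g - 1)*(g + 1)*(g + 2)^2*(g + 3)*(g - 2)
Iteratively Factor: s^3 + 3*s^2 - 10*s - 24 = (s + 2)*(s^2 + s - 12) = (s - 3)*(s + 2)*(s + 4)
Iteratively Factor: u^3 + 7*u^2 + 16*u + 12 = (u + 2)*(u^2 + 5*u + 6) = (u + 2)^2*(u + 3)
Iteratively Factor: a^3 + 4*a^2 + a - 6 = (a + 3)*(a^2 + a - 2) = (a - 1)*(a + 3)*(a + 2)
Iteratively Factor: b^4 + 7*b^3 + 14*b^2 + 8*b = (b + 1)*(b^3 + 6*b^2 + 8*b) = b*(b + 1)*(b^2 + 6*b + 8) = b*(b + 1)*(b + 2)*(b + 4)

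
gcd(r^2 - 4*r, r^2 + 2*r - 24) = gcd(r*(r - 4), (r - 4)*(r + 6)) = r - 4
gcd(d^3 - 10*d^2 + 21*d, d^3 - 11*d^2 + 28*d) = d^2 - 7*d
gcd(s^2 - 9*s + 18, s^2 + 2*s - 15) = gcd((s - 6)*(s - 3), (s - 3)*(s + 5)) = s - 3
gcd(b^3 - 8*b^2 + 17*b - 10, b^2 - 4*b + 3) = b - 1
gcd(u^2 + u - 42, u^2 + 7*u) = u + 7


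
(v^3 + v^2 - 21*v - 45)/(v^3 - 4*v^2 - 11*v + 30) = (v + 3)/(v - 2)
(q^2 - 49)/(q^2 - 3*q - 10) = (49 - q^2)/(-q^2 + 3*q + 10)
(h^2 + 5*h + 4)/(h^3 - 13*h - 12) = (h + 4)/(h^2 - h - 12)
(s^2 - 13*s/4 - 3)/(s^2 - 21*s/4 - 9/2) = (s - 4)/(s - 6)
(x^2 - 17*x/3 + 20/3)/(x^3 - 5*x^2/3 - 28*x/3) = (3*x - 5)/(x*(3*x + 7))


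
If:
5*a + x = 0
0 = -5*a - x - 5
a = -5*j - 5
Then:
No Solution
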